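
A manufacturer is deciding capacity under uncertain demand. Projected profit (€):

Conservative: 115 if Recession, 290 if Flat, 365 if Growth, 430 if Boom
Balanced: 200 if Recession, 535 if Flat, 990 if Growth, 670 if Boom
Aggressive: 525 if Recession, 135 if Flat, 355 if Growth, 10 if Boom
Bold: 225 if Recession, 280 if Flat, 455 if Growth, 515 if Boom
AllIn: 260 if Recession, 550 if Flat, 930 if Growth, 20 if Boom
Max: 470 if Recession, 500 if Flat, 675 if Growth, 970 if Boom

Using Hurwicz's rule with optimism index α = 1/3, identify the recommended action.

Max

Conservative: 1/3·430 + 2/3·115 = 220
Balanced: 1/3·990 + 2/3·200 = 1390/3
Aggressive: 1/3·525 + 2/3·10 = 545/3
Bold: 1/3·515 + 2/3·225 = 965/3
AllIn: 1/3·930 + 2/3·20 = 970/3
Max: 1/3·970 + 2/3·470 = 1910/3
Highest Hurwicz score = 1910/3 → Max.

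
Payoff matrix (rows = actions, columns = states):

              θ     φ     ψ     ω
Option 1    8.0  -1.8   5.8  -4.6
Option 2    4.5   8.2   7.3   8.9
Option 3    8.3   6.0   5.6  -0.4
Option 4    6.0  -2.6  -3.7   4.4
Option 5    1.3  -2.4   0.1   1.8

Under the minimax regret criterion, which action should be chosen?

Column bests: θ=8.3, φ=8.2, ψ=7.3, ω=8.9.
Option 1 regrets: 0.3, 10.0, 1.5, 13.5 → max 13.5
Option 2 regrets: 3.8, 0.0, 0.0, 0.0 → max 3.8
Option 3 regrets: 0.0, 2.2, 1.7, 9.3 → max 9.3
Option 4 regrets: 2.3, 10.8, 11.0, 4.5 → max 11.0
Option 5 regrets: 7.0, 10.6, 7.2, 7.1 → max 10.6
Smallest max regret = 3.8 → Option 2.

Option 2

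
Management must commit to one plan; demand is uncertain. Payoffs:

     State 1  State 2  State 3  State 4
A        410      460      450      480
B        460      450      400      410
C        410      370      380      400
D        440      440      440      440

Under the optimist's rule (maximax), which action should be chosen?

A

Row maxima: A=480, B=460, C=410, D=440
Best best-case = 480 → A.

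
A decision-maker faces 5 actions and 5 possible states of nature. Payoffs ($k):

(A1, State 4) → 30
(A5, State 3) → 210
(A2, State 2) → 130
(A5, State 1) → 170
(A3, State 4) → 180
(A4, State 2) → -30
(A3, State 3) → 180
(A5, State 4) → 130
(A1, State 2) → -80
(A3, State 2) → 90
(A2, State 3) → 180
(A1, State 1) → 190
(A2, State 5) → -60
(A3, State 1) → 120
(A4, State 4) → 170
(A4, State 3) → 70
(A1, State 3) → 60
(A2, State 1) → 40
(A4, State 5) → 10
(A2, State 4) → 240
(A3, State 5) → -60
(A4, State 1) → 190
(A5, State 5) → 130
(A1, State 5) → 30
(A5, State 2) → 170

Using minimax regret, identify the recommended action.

A5

Column bests: State 1=190, State 2=170, State 3=210, State 4=240, State 5=130.
A1 regrets: 0, 250, 150, 210, 100 → max 250
A2 regrets: 150, 40, 30, 0, 190 → max 190
A3 regrets: 70, 80, 30, 60, 190 → max 190
A4 regrets: 0, 200, 140, 70, 120 → max 200
A5 regrets: 20, 0, 0, 110, 0 → max 110
Smallest max regret = 110 → A5.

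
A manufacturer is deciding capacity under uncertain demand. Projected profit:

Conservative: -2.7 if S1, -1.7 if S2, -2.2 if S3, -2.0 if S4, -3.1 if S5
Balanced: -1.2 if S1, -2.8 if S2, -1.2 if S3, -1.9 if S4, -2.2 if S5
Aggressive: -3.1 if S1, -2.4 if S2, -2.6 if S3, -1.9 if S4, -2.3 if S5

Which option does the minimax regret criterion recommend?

Column bests: S1=-1.2, S2=-1.7, S3=-1.2, S4=-1.9, S5=-2.2.
Conservative regrets: 1.5, 0.0, 1.0, 0.1, 0.9 → max 1.5
Balanced regrets: 0.0, 1.1, 0.0, 0.0, 0.0 → max 1.1
Aggressive regrets: 1.9, 0.7, 1.4, 0.0, 0.1 → max 1.9
Smallest max regret = 1.1 → Balanced.

Balanced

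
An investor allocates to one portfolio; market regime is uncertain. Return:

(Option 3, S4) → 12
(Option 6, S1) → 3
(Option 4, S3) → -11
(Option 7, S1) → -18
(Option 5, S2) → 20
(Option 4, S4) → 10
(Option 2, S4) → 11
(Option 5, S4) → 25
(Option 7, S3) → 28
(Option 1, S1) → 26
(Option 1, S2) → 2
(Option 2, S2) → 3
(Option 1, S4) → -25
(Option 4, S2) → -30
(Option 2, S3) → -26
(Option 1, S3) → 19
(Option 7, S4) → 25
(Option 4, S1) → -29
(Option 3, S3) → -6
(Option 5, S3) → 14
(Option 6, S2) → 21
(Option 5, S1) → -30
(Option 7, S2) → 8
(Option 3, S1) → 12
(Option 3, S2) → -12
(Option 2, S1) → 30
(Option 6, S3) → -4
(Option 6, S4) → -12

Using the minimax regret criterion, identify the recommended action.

Column bests: S1=30, S2=21, S3=28, S4=25.
Option 1 regrets: 4, 19, 9, 50 → max 50
Option 2 regrets: 0, 18, 54, 14 → max 54
Option 3 regrets: 18, 33, 34, 13 → max 34
Option 4 regrets: 59, 51, 39, 15 → max 59
Option 5 regrets: 60, 1, 14, 0 → max 60
Option 6 regrets: 27, 0, 32, 37 → max 37
Option 7 regrets: 48, 13, 0, 0 → max 48
Smallest max regret = 34 → Option 3.

Option 3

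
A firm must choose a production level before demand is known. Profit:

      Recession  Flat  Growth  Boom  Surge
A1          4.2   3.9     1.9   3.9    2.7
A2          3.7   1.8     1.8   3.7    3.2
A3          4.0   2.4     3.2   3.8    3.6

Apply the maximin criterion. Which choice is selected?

Row minima: A1=1.9, A2=1.8, A3=2.4
Best worst-case = 2.4 → A3.

A3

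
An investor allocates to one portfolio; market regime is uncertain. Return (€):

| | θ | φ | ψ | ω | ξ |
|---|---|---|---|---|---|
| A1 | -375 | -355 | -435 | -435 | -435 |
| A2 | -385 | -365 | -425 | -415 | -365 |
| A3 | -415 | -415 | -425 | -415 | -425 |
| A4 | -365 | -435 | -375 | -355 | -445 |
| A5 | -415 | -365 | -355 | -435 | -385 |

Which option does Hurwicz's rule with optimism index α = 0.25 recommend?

A1: 0.25·(-355) + 0.75·(-435) = -415
A2: 0.25·(-365) + 0.75·(-425) = -410
A3: 0.25·(-415) + 0.75·(-425) = -422.5
A4: 0.25·(-355) + 0.75·(-445) = -422.5
A5: 0.25·(-355) + 0.75·(-435) = -415
Highest Hurwicz score = -410 → A2.

A2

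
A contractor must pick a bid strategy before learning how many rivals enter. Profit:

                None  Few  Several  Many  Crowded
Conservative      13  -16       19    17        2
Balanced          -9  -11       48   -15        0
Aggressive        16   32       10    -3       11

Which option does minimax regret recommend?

Column bests: None=16, Few=32, Several=48, Many=17, Crowded=11.
Conservative regrets: 3, 48, 29, 0, 9 → max 48
Balanced regrets: 25, 43, 0, 32, 11 → max 43
Aggressive regrets: 0, 0, 38, 20, 0 → max 38
Smallest max regret = 38 → Aggressive.

Aggressive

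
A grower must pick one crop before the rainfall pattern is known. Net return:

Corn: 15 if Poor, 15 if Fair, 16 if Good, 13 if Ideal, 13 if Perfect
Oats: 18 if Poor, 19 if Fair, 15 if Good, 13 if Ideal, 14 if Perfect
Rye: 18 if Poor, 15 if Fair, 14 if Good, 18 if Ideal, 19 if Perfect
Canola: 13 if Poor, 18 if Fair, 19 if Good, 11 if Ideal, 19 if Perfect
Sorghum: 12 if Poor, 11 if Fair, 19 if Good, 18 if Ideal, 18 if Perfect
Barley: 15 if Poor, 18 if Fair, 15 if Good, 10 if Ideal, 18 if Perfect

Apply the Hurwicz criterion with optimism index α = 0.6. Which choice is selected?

Corn: 0.6·16 + 0.4·13 = 14.8
Oats: 0.6·19 + 0.4·13 = 16.6
Rye: 0.6·19 + 0.4·14 = 17
Canola: 0.6·19 + 0.4·11 = 15.8
Sorghum: 0.6·19 + 0.4·11 = 15.8
Barley: 0.6·18 + 0.4·10 = 14.8
Highest Hurwicz score = 17 → Rye.

Rye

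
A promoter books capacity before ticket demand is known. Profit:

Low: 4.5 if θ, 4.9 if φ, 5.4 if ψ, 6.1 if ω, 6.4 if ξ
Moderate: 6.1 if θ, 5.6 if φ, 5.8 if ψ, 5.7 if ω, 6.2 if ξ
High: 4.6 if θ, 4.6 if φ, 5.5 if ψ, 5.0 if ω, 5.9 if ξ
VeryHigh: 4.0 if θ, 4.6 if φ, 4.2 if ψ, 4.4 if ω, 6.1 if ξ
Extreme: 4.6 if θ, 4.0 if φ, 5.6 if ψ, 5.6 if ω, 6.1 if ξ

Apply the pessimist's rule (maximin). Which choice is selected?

Moderate

Row minima: Low=4.5, Moderate=5.6, High=4.6, VeryHigh=4.0, Extreme=4.0
Best worst-case = 5.6 → Moderate.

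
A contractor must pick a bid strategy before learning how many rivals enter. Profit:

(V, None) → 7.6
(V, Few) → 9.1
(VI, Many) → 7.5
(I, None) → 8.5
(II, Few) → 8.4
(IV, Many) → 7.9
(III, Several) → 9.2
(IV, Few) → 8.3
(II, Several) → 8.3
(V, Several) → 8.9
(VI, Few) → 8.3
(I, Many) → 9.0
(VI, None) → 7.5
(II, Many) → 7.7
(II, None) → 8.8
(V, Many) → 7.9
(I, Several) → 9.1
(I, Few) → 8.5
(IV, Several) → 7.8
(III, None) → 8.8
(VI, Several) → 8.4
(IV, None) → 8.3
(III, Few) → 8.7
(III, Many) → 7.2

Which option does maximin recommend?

I

Row minima: I=8.5, II=7.7, III=7.2, IV=7.8, V=7.6, VI=7.5
Best worst-case = 8.5 → I.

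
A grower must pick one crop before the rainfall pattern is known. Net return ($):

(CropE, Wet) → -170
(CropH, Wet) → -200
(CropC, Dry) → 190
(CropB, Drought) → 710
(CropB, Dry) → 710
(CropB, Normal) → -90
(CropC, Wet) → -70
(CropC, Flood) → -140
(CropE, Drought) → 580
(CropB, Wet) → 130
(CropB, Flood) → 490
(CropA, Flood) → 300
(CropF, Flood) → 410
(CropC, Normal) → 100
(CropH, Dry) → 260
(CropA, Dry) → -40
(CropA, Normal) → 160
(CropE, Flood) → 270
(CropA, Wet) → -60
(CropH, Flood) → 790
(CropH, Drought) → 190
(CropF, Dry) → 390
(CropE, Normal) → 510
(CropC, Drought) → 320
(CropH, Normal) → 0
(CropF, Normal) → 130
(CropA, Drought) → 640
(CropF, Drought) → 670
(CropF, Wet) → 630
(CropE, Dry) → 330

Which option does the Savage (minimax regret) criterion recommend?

Column bests: Drought=710, Dry=710, Normal=510, Wet=630, Flood=790.
CropC regrets: 390, 520, 410, 700, 930 → max 930
CropA regrets: 70, 750, 350, 690, 490 → max 750
CropH regrets: 520, 450, 510, 830, 0 → max 830
CropF regrets: 40, 320, 380, 0, 380 → max 380
CropB regrets: 0, 0, 600, 500, 300 → max 600
CropE regrets: 130, 380, 0, 800, 520 → max 800
Smallest max regret = 380 → CropF.

CropF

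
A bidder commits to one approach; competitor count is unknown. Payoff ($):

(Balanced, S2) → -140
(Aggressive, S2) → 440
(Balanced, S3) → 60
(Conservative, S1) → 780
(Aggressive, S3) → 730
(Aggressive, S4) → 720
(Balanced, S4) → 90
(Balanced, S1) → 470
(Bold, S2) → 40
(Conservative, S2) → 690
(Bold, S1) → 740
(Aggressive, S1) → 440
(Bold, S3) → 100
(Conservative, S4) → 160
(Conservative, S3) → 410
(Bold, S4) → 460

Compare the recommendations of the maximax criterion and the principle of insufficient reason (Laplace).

Row maxima: Conservative=780, Balanced=470, Aggressive=730, Bold=740
Best best-case = 780 → Conservative.
Row averages: Conservative=510, Balanced=120, Aggressive=582.5, Bold=335
Highest average = 582.5 → Aggressive.

maximax → Conservative; laplace → Aggressive (disagree)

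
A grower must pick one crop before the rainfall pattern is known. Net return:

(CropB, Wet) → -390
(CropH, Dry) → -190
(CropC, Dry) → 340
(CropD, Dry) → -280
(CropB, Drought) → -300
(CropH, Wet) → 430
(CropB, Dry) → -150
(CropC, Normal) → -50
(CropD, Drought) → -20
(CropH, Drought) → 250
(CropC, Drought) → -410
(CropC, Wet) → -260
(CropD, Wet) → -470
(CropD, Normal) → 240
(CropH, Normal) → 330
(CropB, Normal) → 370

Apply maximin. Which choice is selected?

CropH

Row minima: CropH=-190, CropC=-410, CropD=-470, CropB=-390
Best worst-case = -190 → CropH.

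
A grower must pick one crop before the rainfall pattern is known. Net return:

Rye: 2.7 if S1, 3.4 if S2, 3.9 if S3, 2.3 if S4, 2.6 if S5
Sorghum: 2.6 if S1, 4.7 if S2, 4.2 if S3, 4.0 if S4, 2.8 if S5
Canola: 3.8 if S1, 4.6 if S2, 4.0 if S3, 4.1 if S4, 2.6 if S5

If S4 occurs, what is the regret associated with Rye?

1.8

Best payoff under S4 is 4.1.
Regret = 4.1 − 2.3 = 1.8.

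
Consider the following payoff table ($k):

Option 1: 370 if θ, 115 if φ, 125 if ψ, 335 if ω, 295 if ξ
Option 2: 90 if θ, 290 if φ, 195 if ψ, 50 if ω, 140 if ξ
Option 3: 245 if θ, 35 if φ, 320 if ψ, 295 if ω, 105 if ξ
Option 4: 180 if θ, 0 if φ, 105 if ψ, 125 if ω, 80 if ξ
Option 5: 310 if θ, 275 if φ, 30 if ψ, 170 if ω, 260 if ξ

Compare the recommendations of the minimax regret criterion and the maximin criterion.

Column bests: θ=370, φ=290, ψ=320, ω=335, ξ=295.
Option 1 regrets: 0, 175, 195, 0, 0 → max 195
Option 2 regrets: 280, 0, 125, 285, 155 → max 285
Option 3 regrets: 125, 255, 0, 40, 190 → max 255
Option 4 regrets: 190, 290, 215, 210, 215 → max 290
Option 5 regrets: 60, 15, 290, 165, 35 → max 290
Smallest max regret = 195 → Option 1.
Row minima: Option 1=115, Option 2=50, Option 3=35, Option 4=0, Option 5=30
Best worst-case = 115 → Option 1.

minimax regret → Option 1; maximin → Option 1 (agree)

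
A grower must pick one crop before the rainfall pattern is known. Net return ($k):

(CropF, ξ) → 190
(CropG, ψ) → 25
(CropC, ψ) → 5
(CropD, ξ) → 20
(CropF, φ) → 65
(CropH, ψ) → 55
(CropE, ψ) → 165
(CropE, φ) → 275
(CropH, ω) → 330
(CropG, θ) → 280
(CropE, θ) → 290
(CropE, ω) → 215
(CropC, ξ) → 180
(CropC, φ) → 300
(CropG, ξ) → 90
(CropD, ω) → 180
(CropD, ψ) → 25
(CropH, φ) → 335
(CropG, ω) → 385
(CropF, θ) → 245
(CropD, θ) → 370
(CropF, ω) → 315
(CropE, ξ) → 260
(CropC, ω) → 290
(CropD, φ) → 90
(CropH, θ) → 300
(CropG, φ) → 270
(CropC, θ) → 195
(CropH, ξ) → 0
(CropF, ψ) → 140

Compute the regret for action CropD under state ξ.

240

Best payoff under ξ is 260.
Regret = 260 − 20 = 240.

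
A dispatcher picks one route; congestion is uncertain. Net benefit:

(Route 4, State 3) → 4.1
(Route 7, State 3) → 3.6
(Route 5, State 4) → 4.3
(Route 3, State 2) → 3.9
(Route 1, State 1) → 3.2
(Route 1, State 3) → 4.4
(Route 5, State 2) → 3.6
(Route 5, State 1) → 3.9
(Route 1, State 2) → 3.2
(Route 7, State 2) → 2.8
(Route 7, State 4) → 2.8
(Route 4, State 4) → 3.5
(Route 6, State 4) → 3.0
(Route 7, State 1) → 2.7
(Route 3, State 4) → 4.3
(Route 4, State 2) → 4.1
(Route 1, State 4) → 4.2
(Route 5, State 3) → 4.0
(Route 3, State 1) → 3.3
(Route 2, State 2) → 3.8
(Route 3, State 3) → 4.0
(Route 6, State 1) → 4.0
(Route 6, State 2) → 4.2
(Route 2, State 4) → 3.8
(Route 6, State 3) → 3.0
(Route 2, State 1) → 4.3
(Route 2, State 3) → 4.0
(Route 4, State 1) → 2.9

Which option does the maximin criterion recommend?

Route 2

Row minima: Route 1=3.2, Route 2=3.8, Route 3=3.3, Route 4=2.9, Route 5=3.6, Route 6=3.0, Route 7=2.7
Best worst-case = 3.8 → Route 2.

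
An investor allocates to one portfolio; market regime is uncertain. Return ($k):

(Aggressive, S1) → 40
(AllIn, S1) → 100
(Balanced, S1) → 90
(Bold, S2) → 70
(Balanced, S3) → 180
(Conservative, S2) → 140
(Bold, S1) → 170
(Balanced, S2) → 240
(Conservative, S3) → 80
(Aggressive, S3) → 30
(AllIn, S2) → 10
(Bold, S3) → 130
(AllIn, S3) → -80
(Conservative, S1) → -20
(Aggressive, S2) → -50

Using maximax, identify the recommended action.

Balanced

Row maxima: Conservative=140, Balanced=240, Aggressive=40, Bold=170, AllIn=100
Best best-case = 240 → Balanced.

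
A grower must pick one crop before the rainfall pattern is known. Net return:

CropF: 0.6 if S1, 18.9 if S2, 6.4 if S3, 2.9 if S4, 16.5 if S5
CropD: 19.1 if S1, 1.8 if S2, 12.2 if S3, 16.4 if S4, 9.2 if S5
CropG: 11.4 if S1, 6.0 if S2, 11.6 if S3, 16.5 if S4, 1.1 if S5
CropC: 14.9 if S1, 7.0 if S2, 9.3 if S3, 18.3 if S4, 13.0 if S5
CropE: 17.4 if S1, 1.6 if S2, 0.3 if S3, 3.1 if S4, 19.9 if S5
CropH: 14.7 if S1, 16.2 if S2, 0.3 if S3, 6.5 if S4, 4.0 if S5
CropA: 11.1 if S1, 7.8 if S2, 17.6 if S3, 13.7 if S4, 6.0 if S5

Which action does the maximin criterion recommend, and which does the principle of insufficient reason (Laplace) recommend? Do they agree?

maximin → CropC; laplace → CropC (agree)

Row minima: CropF=0.6, CropD=1.8, CropG=1.1, CropC=7.0, CropE=0.3, CropH=0.3, CropA=6.0
Best worst-case = 7.0 → CropC.
Row averages: CropF=9.06, CropD=11.74, CropG=9.32, CropC=12.5, CropE=8.46, CropH=8.34, CropA=11.24
Highest average = 12.5 → CropC.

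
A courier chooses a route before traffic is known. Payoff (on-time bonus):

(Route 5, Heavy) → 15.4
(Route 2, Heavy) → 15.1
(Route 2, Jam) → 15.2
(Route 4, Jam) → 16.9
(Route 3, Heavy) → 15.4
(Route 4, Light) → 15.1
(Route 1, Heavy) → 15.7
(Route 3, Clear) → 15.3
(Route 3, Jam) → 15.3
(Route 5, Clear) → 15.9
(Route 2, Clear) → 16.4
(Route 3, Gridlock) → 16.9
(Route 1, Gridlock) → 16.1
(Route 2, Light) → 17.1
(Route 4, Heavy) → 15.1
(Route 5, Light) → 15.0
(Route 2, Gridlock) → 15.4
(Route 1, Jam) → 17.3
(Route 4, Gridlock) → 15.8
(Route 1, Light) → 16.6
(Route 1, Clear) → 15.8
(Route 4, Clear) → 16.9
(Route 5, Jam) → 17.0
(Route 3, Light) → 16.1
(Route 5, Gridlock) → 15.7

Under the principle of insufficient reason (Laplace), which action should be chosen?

Route 1

Row averages: Route 1=16.3, Route 2=15.84, Route 3=15.8, Route 4=15.96, Route 5=15.8
Highest average = 16.3 → Route 1.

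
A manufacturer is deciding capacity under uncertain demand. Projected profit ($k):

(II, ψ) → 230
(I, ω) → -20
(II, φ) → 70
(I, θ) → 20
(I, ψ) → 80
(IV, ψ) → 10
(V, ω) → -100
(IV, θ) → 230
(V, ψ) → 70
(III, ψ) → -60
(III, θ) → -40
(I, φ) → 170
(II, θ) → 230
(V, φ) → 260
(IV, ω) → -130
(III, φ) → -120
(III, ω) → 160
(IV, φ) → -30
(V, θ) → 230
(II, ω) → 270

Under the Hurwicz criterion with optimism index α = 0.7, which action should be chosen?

II

I: 0.7·170 + 0.3·(-20) = 113
II: 0.7·270 + 0.3·70 = 210
III: 0.7·160 + 0.3·(-120) = 76
IV: 0.7·230 + 0.3·(-130) = 122
V: 0.7·260 + 0.3·(-100) = 152
Highest Hurwicz score = 210 → II.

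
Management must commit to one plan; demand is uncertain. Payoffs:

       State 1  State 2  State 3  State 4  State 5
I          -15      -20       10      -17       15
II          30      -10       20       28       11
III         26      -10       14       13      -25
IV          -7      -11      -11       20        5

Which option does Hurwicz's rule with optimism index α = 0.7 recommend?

II

I: 0.7·15 + 0.3·(-20) = 4.5
II: 0.7·30 + 0.3·(-10) = 18
III: 0.7·26 + 0.3·(-25) = 10.7
IV: 0.7·20 + 0.3·(-11) = 10.7
Highest Hurwicz score = 18 → II.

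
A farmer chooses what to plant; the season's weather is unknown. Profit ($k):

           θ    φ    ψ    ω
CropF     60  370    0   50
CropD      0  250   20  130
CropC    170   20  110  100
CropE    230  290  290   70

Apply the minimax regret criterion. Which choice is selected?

Column bests: θ=230, φ=370, ψ=290, ω=130.
CropF regrets: 170, 0, 290, 80 → max 290
CropD regrets: 230, 120, 270, 0 → max 270
CropC regrets: 60, 350, 180, 30 → max 350
CropE regrets: 0, 80, 0, 60 → max 80
Smallest max regret = 80 → CropE.

CropE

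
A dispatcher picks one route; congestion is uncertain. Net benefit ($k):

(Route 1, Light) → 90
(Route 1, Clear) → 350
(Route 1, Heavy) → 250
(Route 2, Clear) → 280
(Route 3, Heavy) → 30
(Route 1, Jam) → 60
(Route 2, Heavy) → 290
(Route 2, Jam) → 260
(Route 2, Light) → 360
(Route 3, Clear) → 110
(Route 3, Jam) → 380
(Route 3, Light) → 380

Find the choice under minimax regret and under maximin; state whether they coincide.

Column bests: Clear=350, Light=380, Heavy=290, Jam=380.
Route 1 regrets: 0, 290, 40, 320 → max 320
Route 2 regrets: 70, 20, 0, 120 → max 120
Route 3 regrets: 240, 0, 260, 0 → max 260
Smallest max regret = 120 → Route 2.
Row minima: Route 1=60, Route 2=260, Route 3=30
Best worst-case = 260 → Route 2.

minimax regret → Route 2; maximin → Route 2 (agree)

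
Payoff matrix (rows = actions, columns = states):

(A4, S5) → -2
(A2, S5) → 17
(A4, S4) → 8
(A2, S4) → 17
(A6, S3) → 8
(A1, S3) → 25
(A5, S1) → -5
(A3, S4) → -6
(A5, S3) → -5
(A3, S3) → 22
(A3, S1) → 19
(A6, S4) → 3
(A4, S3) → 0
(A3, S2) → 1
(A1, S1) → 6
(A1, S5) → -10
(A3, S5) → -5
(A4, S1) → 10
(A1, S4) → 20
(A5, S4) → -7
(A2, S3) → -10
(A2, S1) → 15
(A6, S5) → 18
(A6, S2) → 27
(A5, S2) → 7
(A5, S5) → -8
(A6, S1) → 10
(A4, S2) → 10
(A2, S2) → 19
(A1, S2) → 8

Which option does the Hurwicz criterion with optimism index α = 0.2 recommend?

A6

A1: 0.2·25 + 0.8·(-10) = -3
A2: 0.2·19 + 0.8·(-10) = -4.2
A3: 0.2·22 + 0.8·(-6) = -0.4
A4: 0.2·10 + 0.8·(-2) = 0.4
A5: 0.2·7 + 0.8·(-8) = -5
A6: 0.2·27 + 0.8·3 = 7.8
Highest Hurwicz score = 7.8 → A6.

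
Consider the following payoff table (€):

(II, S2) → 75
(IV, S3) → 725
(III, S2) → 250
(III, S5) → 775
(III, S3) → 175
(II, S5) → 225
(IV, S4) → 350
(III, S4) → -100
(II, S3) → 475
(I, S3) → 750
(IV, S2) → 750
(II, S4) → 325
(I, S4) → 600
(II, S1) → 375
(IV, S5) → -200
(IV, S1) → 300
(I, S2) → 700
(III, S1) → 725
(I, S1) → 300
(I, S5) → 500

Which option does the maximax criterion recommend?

Row maxima: I=750, II=475, III=775, IV=750
Best best-case = 775 → III.

III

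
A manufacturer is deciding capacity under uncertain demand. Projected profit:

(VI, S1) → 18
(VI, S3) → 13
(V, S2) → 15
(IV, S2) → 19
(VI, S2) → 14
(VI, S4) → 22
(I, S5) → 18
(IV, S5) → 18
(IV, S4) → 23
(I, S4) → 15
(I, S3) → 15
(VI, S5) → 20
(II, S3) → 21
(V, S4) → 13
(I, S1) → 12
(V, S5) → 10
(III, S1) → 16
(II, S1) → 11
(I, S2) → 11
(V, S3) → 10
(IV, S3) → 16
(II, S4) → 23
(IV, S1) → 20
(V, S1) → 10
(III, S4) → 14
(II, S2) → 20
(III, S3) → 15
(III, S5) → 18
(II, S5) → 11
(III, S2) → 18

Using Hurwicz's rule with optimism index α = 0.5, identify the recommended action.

IV

I: 0.5·18 + 0.5·11 = 14.5
II: 0.5·23 + 0.5·11 = 17
III: 0.5·18 + 0.5·14 = 16
IV: 0.5·23 + 0.5·16 = 19.5
V: 0.5·15 + 0.5·10 = 12.5
VI: 0.5·22 + 0.5·13 = 17.5
Highest Hurwicz score = 19.5 → IV.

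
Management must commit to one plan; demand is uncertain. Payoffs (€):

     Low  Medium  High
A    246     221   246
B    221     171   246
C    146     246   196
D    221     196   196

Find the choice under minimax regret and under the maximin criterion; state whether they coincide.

Column bests: Low=246, Medium=246, High=246.
A regrets: 0, 25, 0 → max 25
B regrets: 25, 75, 0 → max 75
C regrets: 100, 0, 50 → max 100
D regrets: 25, 50, 50 → max 50
Smallest max regret = 25 → A.
Row minima: A=221, B=171, C=146, D=196
Best worst-case = 221 → A.

minimax regret → A; maximin → A (agree)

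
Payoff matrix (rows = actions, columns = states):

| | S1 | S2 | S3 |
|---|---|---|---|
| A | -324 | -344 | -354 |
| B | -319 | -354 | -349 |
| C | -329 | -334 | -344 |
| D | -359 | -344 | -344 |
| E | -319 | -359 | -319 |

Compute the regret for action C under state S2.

0

Best payoff under S2 is -334.
Regret = -334 − (-334) = 0.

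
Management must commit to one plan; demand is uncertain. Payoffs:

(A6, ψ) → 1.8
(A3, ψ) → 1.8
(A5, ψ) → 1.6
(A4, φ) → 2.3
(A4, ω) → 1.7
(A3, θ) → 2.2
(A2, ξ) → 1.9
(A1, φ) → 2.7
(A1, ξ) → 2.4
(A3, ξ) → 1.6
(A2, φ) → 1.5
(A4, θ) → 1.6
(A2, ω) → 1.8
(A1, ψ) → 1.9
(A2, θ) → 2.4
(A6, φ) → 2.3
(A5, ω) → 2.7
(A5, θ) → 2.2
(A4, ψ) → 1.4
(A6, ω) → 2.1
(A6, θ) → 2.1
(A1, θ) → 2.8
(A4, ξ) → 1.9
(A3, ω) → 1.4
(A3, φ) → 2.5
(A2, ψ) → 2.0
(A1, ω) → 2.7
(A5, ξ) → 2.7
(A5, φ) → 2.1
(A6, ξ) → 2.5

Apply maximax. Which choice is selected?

Row maxima: A1=2.8, A2=2.4, A3=2.5, A4=2.3, A5=2.7, A6=2.5
Best best-case = 2.8 → A1.

A1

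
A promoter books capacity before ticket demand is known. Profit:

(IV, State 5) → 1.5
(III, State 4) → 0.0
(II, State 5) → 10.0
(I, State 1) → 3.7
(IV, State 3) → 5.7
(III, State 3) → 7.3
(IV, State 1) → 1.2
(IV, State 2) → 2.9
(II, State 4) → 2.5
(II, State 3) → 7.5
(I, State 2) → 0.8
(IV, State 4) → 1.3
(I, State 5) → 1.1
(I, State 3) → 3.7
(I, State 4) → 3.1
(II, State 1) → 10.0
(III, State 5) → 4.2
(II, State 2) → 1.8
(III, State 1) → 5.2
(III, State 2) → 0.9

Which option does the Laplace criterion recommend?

II

Row averages: I=2.48, II=6.36, III=3.52, IV=2.52
Highest average = 6.36 → II.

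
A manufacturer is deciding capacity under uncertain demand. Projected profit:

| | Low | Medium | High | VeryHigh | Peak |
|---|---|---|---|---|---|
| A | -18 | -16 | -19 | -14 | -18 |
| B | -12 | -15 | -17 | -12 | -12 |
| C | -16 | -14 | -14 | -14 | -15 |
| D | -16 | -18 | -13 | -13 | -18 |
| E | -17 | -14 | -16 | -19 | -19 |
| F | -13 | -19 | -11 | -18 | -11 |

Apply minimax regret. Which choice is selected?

C

Column bests: Low=-12, Medium=-14, High=-11, VeryHigh=-12, Peak=-11.
A regrets: 6, 2, 8, 2, 7 → max 8
B regrets: 0, 1, 6, 0, 1 → max 6
C regrets: 4, 0, 3, 2, 4 → max 4
D regrets: 4, 4, 2, 1, 7 → max 7
E regrets: 5, 0, 5, 7, 8 → max 8
F regrets: 1, 5, 0, 6, 0 → max 6
Smallest max regret = 4 → C.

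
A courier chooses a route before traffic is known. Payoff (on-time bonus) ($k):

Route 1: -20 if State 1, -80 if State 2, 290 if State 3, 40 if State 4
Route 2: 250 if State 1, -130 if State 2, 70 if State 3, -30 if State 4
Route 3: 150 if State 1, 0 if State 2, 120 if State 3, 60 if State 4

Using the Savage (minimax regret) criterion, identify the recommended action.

Column bests: State 1=250, State 2=0, State 3=290, State 4=60.
Route 1 regrets: 270, 80, 0, 20 → max 270
Route 2 regrets: 0, 130, 220, 90 → max 220
Route 3 regrets: 100, 0, 170, 0 → max 170
Smallest max regret = 170 → Route 3.

Route 3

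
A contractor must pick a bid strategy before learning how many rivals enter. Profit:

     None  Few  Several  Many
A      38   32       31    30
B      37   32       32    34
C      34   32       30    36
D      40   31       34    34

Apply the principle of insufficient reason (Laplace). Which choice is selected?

D

Row averages: A=32.75, B=33.75, C=33, D=34.75
Highest average = 34.75 → D.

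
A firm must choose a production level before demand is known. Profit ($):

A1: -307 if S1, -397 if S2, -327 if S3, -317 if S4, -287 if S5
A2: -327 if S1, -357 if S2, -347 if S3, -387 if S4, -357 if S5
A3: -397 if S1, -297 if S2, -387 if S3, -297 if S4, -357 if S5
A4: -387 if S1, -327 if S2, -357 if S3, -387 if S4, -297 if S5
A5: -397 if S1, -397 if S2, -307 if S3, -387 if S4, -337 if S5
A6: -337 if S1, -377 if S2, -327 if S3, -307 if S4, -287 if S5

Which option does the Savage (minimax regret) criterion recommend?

A6

Column bests: S1=-307, S2=-297, S3=-307, S4=-297, S5=-287.
A1 regrets: 0, 100, 20, 20, 0 → max 100
A2 regrets: 20, 60, 40, 90, 70 → max 90
A3 regrets: 90, 0, 80, 0, 70 → max 90
A4 regrets: 80, 30, 50, 90, 10 → max 90
A5 regrets: 90, 100, 0, 90, 50 → max 100
A6 regrets: 30, 80, 20, 10, 0 → max 80
Smallest max regret = 80 → A6.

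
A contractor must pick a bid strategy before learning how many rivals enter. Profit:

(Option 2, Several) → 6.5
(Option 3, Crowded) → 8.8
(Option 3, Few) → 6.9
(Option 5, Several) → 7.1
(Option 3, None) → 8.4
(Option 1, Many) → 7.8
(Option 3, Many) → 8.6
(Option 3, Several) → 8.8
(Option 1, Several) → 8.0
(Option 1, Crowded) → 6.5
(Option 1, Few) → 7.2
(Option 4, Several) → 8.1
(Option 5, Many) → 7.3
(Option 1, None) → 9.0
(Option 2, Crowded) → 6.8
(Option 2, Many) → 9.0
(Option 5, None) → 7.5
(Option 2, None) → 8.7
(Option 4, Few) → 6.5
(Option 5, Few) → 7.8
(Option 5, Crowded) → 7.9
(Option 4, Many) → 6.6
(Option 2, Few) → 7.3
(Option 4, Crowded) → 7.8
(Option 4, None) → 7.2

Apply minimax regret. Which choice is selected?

Option 3

Column bests: None=9.0, Few=7.8, Several=8.8, Many=9.0, Crowded=8.8.
Option 1 regrets: 0.0, 0.6, 0.8, 1.2, 2.3 → max 2.3
Option 2 regrets: 0.3, 0.5, 2.3, 0.0, 2.0 → max 2.3
Option 3 regrets: 0.6, 0.9, 0.0, 0.4, 0.0 → max 0.9
Option 4 regrets: 1.8, 1.3, 0.7, 2.4, 1.0 → max 2.4
Option 5 regrets: 1.5, 0.0, 1.7, 1.7, 0.9 → max 1.7
Smallest max regret = 0.9 → Option 3.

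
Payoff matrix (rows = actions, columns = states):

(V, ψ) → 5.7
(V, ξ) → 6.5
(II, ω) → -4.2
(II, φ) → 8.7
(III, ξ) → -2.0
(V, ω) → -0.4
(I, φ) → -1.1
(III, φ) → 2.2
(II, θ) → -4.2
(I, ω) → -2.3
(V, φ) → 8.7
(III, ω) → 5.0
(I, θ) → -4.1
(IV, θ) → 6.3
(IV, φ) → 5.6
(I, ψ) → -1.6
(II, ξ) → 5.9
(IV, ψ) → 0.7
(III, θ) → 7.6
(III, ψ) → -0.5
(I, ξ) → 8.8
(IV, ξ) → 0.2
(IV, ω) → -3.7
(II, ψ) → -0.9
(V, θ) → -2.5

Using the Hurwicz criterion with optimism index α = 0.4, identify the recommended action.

V

I: 0.4·8.8 + 0.6·(-4.1) = 1.06
II: 0.4·8.7 + 0.6·(-4.2) = 0.96
III: 0.4·7.6 + 0.6·(-2.0) = 1.84
IV: 0.4·6.3 + 0.6·(-3.7) = 0.3
V: 0.4·8.7 + 0.6·(-2.5) = 1.98
Highest Hurwicz score = 1.98 → V.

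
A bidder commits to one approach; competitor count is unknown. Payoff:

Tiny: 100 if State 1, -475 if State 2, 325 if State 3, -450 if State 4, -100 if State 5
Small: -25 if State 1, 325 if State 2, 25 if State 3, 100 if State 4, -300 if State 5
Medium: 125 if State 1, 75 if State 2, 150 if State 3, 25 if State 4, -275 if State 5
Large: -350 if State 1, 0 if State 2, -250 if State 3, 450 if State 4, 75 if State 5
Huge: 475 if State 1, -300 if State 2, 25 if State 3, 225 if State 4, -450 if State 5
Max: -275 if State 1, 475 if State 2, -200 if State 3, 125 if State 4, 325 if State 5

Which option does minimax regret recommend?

Column bests: State 1=475, State 2=475, State 3=325, State 4=450, State 5=325.
Tiny regrets: 375, 950, 0, 900, 425 → max 950
Small regrets: 500, 150, 300, 350, 625 → max 625
Medium regrets: 350, 400, 175, 425, 600 → max 600
Large regrets: 825, 475, 575, 0, 250 → max 825
Huge regrets: 0, 775, 300, 225, 775 → max 775
Max regrets: 750, 0, 525, 325, 0 → max 750
Smallest max regret = 600 → Medium.

Medium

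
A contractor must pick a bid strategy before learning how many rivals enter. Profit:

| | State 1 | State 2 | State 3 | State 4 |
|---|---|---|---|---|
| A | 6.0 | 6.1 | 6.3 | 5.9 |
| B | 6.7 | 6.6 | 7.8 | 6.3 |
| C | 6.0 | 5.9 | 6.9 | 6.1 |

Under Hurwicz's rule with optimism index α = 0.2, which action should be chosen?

B

A: 0.2·6.3 + 0.8·5.9 = 5.98
B: 0.2·7.8 + 0.8·6.3 = 6.6
C: 0.2·6.9 + 0.8·5.9 = 6.1
Highest Hurwicz score = 6.6 → B.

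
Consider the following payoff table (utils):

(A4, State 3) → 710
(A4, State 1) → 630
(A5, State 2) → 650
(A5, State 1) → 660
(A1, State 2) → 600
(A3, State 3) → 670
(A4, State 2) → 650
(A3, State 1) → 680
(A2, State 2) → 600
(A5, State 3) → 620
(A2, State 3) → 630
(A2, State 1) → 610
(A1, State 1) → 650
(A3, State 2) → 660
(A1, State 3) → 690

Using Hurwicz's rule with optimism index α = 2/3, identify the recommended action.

A4

A1: 2/3·690 + 1/3·600 = 660
A2: 2/3·630 + 1/3·600 = 620
A3: 2/3·680 + 1/3·660 = 2020/3
A4: 2/3·710 + 1/3·630 = 2050/3
A5: 2/3·660 + 1/3·620 = 1940/3
Highest Hurwicz score = 2050/3 → A4.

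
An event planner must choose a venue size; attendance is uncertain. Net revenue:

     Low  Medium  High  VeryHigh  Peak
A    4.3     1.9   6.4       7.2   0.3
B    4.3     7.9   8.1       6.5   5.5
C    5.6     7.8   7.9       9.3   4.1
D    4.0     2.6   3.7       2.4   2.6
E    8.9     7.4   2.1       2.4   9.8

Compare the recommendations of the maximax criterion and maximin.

maximax → E; maximin → B (disagree)

Row maxima: A=7.2, B=8.1, C=9.3, D=4.0, E=9.8
Best best-case = 9.8 → E.
Row minima: A=0.3, B=4.3, C=4.1, D=2.4, E=2.1
Best worst-case = 4.3 → B.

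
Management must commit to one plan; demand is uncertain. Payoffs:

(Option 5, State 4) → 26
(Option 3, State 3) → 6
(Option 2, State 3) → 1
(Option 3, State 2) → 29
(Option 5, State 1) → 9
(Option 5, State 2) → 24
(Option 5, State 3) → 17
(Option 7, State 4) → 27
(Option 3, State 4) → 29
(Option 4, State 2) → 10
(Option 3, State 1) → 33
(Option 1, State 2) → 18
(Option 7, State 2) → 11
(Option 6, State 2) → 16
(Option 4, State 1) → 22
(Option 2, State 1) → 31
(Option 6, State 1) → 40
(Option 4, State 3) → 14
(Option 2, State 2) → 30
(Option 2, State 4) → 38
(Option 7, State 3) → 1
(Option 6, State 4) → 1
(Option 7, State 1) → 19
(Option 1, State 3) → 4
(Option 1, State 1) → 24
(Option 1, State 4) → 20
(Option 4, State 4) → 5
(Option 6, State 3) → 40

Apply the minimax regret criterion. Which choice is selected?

Option 5

Column bests: State 1=40, State 2=30, State 3=40, State 4=38.
Option 1 regrets: 16, 12, 36, 18 → max 36
Option 2 regrets: 9, 0, 39, 0 → max 39
Option 3 regrets: 7, 1, 34, 9 → max 34
Option 4 regrets: 18, 20, 26, 33 → max 33
Option 5 regrets: 31, 6, 23, 12 → max 31
Option 6 regrets: 0, 14, 0, 37 → max 37
Option 7 regrets: 21, 19, 39, 11 → max 39
Smallest max regret = 31 → Option 5.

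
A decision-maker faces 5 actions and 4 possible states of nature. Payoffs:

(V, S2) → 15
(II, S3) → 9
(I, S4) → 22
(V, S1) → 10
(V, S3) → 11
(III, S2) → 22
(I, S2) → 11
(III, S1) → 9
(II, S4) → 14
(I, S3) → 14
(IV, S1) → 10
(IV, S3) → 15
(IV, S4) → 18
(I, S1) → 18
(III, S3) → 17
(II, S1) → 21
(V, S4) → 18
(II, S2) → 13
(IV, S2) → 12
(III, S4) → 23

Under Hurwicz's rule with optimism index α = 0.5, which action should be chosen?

I: 0.5·22 + 0.5·11 = 16.5
II: 0.5·21 + 0.5·9 = 15
III: 0.5·23 + 0.5·9 = 16
IV: 0.5·18 + 0.5·10 = 14
V: 0.5·18 + 0.5·10 = 14
Highest Hurwicz score = 16.5 → I.

I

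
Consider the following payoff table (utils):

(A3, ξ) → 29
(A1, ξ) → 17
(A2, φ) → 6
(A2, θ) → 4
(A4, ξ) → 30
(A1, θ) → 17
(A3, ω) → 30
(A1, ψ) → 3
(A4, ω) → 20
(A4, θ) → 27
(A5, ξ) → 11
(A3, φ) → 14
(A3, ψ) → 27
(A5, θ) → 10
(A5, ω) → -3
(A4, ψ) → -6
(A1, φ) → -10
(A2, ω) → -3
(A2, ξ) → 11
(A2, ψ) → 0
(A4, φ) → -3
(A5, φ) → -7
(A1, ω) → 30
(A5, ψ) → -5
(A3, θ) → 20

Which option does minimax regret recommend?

Column bests: θ=27, φ=14, ψ=27, ω=30, ξ=30.
A1 regrets: 10, 24, 24, 0, 13 → max 24
A2 regrets: 23, 8, 27, 33, 19 → max 33
A3 regrets: 7, 0, 0, 0, 1 → max 7
A4 regrets: 0, 17, 33, 10, 0 → max 33
A5 regrets: 17, 21, 32, 33, 19 → max 33
Smallest max regret = 7 → A3.

A3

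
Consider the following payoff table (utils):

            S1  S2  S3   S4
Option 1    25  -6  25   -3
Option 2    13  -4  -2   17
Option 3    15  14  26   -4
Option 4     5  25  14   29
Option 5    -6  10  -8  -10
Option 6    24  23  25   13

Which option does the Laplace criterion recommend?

Row averages: Option 1=10.25, Option 2=6, Option 3=12.75, Option 4=18.25, Option 5=-3.5, Option 6=21.25
Highest average = 21.25 → Option 6.

Option 6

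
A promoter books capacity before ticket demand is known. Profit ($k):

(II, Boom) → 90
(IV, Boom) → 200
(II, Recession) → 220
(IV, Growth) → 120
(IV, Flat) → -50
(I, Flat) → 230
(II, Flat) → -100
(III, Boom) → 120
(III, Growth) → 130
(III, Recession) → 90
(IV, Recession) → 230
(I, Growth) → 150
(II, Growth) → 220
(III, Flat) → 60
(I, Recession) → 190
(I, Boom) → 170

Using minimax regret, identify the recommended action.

Column bests: Recession=230, Flat=230, Growth=220, Boom=200.
I regrets: 40, 0, 70, 30 → max 70
II regrets: 10, 330, 0, 110 → max 330
III regrets: 140, 170, 90, 80 → max 170
IV regrets: 0, 280, 100, 0 → max 280
Smallest max regret = 70 → I.

I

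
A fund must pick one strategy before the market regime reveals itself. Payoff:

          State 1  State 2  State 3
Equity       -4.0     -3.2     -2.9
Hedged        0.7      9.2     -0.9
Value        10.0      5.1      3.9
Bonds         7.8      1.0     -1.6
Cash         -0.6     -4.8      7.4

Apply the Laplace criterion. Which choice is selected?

Value

Row averages: Equity=-101/30, Hedged=3, Value=19/3, Bonds=2.4, Cash=2/3
Highest average = 19/3 → Value.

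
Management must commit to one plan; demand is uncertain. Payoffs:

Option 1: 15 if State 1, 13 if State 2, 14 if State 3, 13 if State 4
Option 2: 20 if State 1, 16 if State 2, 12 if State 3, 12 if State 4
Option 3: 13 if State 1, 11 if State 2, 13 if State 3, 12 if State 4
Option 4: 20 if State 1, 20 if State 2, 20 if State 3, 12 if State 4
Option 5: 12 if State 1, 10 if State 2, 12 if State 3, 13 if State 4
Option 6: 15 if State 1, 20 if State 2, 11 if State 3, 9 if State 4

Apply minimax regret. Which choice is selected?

Column bests: State 1=20, State 2=20, State 3=20, State 4=13.
Option 1 regrets: 5, 7, 6, 0 → max 7
Option 2 regrets: 0, 4, 8, 1 → max 8
Option 3 regrets: 7, 9, 7, 1 → max 9
Option 4 regrets: 0, 0, 0, 1 → max 1
Option 5 regrets: 8, 10, 8, 0 → max 10
Option 6 regrets: 5, 0, 9, 4 → max 9
Smallest max regret = 1 → Option 4.

Option 4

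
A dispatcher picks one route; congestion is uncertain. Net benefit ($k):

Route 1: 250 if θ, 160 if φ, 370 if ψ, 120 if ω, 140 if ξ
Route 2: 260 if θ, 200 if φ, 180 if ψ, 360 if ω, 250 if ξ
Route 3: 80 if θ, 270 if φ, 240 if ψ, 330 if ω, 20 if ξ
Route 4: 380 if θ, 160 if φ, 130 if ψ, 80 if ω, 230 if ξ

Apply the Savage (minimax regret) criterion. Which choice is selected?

Column bests: θ=380, φ=270, ψ=370, ω=360, ξ=250.
Route 1 regrets: 130, 110, 0, 240, 110 → max 240
Route 2 regrets: 120, 70, 190, 0, 0 → max 190
Route 3 regrets: 300, 0, 130, 30, 230 → max 300
Route 4 regrets: 0, 110, 240, 280, 20 → max 280
Smallest max regret = 190 → Route 2.

Route 2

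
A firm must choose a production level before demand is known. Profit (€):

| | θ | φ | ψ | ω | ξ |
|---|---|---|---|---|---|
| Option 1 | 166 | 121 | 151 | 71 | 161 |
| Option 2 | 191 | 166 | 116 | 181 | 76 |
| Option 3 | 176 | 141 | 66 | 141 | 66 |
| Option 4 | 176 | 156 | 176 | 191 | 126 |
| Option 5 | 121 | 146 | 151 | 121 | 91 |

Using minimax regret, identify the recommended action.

Option 4

Column bests: θ=191, φ=166, ψ=176, ω=191, ξ=161.
Option 1 regrets: 25, 45, 25, 120, 0 → max 120
Option 2 regrets: 0, 0, 60, 10, 85 → max 85
Option 3 regrets: 15, 25, 110, 50, 95 → max 110
Option 4 regrets: 15, 10, 0, 0, 35 → max 35
Option 5 regrets: 70, 20, 25, 70, 70 → max 70
Smallest max regret = 35 → Option 4.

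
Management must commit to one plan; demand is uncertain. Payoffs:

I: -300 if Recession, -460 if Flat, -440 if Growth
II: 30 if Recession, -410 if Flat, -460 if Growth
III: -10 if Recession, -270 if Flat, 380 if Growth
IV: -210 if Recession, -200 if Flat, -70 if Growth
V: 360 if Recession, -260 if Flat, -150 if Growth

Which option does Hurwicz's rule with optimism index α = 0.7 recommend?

I: 0.7·(-300) + 0.3·(-460) = -348
II: 0.7·30 + 0.3·(-460) = -117
III: 0.7·380 + 0.3·(-270) = 185
IV: 0.7·(-70) + 0.3·(-210) = -112
V: 0.7·360 + 0.3·(-260) = 174
Highest Hurwicz score = 185 → III.

III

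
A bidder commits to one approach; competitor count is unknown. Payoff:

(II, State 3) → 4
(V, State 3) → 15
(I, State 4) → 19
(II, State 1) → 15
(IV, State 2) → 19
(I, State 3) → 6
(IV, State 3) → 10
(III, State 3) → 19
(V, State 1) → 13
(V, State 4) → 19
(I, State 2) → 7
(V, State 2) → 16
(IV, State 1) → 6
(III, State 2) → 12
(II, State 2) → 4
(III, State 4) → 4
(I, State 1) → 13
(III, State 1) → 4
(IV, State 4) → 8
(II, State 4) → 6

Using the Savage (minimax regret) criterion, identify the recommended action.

Column bests: State 1=15, State 2=19, State 3=19, State 4=19.
I regrets: 2, 12, 13, 0 → max 13
II regrets: 0, 15, 15, 13 → max 15
III regrets: 11, 7, 0, 15 → max 15
IV regrets: 9, 0, 9, 11 → max 11
V regrets: 2, 3, 4, 0 → max 4
Smallest max regret = 4 → V.

V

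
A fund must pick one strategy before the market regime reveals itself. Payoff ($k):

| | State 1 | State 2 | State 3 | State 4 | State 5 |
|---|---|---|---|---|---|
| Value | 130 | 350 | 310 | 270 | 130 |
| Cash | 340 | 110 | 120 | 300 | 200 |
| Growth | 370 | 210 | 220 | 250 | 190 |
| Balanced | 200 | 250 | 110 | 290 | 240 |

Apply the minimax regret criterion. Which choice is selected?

Column bests: State 1=370, State 2=350, State 3=310, State 4=300, State 5=240.
Value regrets: 240, 0, 0, 30, 110 → max 240
Cash regrets: 30, 240, 190, 0, 40 → max 240
Growth regrets: 0, 140, 90, 50, 50 → max 140
Balanced regrets: 170, 100, 200, 10, 0 → max 200
Smallest max regret = 140 → Growth.

Growth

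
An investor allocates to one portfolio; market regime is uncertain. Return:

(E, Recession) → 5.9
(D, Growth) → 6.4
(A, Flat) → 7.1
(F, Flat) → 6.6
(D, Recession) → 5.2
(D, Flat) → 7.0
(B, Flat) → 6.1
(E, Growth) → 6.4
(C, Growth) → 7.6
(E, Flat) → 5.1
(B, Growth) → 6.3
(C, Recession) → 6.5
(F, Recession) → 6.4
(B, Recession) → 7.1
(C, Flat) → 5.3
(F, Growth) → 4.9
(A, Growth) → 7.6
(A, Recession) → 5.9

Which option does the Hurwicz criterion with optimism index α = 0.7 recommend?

A

A: 0.7·7.6 + 0.3·5.9 = 7.09
B: 0.7·7.1 + 0.3·6.1 = 6.8
C: 0.7·7.6 + 0.3·5.3 = 6.91
D: 0.7·7.0 + 0.3·5.2 = 6.46
E: 0.7·6.4 + 0.3·5.1 = 6.01
F: 0.7·6.6 + 0.3·4.9 = 6.09
Highest Hurwicz score = 7.09 → A.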